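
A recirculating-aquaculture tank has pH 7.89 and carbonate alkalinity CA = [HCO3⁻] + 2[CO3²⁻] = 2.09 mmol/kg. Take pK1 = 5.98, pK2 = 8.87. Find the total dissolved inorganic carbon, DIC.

CA = [HCO3⁻] + 2[CO3²⁻] = (α₁ + 2α₂)·DIC
At pH 7.89: [H⁺]/K1 = 10^-1.91 = 0.012303, K2/[H⁺] = 10^-0.98 = 0.10471
α₁ = 1/(1 + 0.012303 + 0.10471) = 1/1.1170 = 0.8952; α₂ = α₁·K2/[H⁺] = 0.09374
α₁ + 2α₂ = 1.0827
DIC = CA / (α₁ + 2α₂) = 2.09 / 1.0827 = 1.93 mmol/kg

DIC = 1.93 mmol/kg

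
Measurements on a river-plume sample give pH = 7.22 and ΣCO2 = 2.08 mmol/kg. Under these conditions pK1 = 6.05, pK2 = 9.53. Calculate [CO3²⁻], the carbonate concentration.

[CO3²⁻] = 9.50 μmol/kg

α₂ = 1 / (1 + [H⁺]/K2 + [H⁺]²/(K1K2)) = 1 / (1 + 10^+2.31 + 10^+1.14)
   = 1 / (1 + 204.17 + 13.804) = 1/218.98 = 0.004567
[CO3²⁻] = α₂ × DIC = 0.004567 × 2.08 = 0.00950 mmol/kg = 9.50 μmol/kg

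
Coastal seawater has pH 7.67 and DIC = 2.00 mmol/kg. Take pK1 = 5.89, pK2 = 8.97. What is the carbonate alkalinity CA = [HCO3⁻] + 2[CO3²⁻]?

CA = 2.06 mmol/kg

CA = [HCO3⁻] + 2[CO3²⁻] = (α₁ + 2α₂)·DIC
At pH 7.67: [H⁺]/K1 = 10^-1.78 = 0.016596, K2/[H⁺] = 10^-1.30 = 0.050119
α₁ = 1/(1 + 0.016596 + 0.050119) = 1/1.0667 = 0.9375; α₂ = α₁·K2/[H⁺] = 0.04698
α₁ + 2α₂ = 1.0314
CA = 1.0314 × 2.00 = 2.06 mmol/kg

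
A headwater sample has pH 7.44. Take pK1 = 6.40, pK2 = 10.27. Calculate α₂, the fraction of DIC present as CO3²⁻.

α₂ = 0.00135

α₂ = 1 / (1 + [H⁺]/K2 + [H⁺]²/(K1K2)) = 1 / (1 + 10^+2.83 + 10^+1.79)
   = 1 / (1 + 676.08 + 61.660) = 1/738.74 = 0.001354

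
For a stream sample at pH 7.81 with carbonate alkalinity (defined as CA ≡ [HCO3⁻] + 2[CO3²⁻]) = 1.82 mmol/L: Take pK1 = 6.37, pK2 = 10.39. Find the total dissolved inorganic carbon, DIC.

DIC = 1.88 mmol/L

CA = [HCO3⁻] + 2[CO3²⁻] = (α₁ + 2α₂)·DIC
At pH 7.81: [H⁺]/K1 = 10^-1.44 = 0.036308, K2/[H⁺] = 10^-2.58 = 0.0026303
α₁ = 1/(1 + 0.036308 + 0.0026303) = 1/1.0389 = 0.9625; α₂ = α₁·K2/[H⁺] = 0.002532
α₁ + 2α₂ = 0.9676
DIC = CA / (α₁ + 2α₂) = 1.82 / 0.9676 = 1.88 mmol/L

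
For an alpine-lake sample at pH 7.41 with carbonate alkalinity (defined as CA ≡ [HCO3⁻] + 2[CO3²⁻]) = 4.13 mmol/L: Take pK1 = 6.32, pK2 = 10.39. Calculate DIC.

CA = [HCO3⁻] + 2[CO3²⁻] = (α₁ + 2α₂)·DIC
At pH 7.41: [H⁺]/K1 = 10^-1.09 = 0.081283, K2/[H⁺] = 10^-2.98 = 0.0010471
α₁ = 1/(1 + 0.081283 + 0.0010471) = 1/1.0823 = 0.9239; α₂ = α₁·K2/[H⁺] = 0.0009675
α₁ + 2α₂ = 0.9259
DIC = CA / (α₁ + 2α₂) = 4.13 / 0.9259 = 4.46 mmol/L

DIC = 4.46 mmol/L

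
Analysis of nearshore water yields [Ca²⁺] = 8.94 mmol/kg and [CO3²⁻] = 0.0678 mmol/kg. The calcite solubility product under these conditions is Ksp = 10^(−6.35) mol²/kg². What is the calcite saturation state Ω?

Ω = 1.36

Ksp = 10^(−6.35) = 4.467×10^-7
Ω = [Ca²⁺][CO3²⁻]/Ksp = (8.94×10^-3)(0.0678×10^-3) / 4.467×10^-7 = 1.36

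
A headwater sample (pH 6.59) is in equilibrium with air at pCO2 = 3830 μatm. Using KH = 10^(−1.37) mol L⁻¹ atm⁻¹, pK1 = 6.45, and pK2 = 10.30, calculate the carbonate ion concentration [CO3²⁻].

[CO2*] = KH · pCO2 = 10^(−1.37) × 3830×10^-6 = 1.634×10^-4 mol/L
α₀ = 1/(1 + K1/[H⁺] + K1K2/[H⁺]²) = 1/(1 + 10^+0.14 + 10^-3.57) = 0.4201
DIC = [CO2*]/α₀ = 1.634×10^-4 / 0.4201 = 0.3890 mmol/L
[CO3²⁻] = α₂·DIC; α₂ = 0.0001131, so [CO3²⁻] = 0.0001131 × 0.3890 = 4.40×10^-5 mmol/L = 0.0440 μmol/L

[CO3²⁻] = 0.0440 μmol/L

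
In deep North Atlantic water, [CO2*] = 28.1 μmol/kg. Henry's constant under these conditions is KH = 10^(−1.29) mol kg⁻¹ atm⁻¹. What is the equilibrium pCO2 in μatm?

pCO2 = 548 μatm

KH = 10^(−1.29) = 5.129×10^-2 mol kg⁻¹ atm⁻¹
pCO2 = [CO2*]/KH = 28.1×10^-6 / 5.129×10^-2 = 5.48×10^-4 atm = 548 μatm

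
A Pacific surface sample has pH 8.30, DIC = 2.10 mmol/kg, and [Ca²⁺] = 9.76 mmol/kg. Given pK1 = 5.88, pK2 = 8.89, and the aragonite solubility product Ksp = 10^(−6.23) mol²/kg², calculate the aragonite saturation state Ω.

α₂ = 1 / (1 + [H⁺]/K2 + [H⁺]²/(K1K2)) = 1 / (1 + 10^+0.59 + 10^-1.83)
   = 1 / (1 + 3.8905 + 0.014791) = 1/4.9052 = 0.2039
[CO3²⁻] = α₂ × DIC = 0.2039 × 2.10 = 0.4281 mmol/kg
Ksp = 10^(−6.23) = 5.888×10^-7
Ω = [Ca²⁺][CO3²⁻]/Ksp = (9.76×10^-3)(4.281×10^-4) / 5.888×10^-7 = 7.10

Ω = 7.10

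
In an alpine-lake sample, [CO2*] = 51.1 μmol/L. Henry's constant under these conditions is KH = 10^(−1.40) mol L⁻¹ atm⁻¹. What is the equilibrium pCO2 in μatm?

KH = 10^(−1.40) = 3.981×10^-2 mol L⁻¹ atm⁻¹
pCO2 = [CO2*]/KH = 51.1×10^-6 / 3.981×10^-2 = 1.28×10^-3 atm = 1280 μatm

pCO2 = 1280 μatm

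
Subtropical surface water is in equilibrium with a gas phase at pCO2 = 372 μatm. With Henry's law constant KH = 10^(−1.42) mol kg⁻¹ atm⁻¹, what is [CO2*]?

KH = 10^(−1.42) = 3.802×10^-2 mol kg⁻¹ atm⁻¹
[CO2*] = KH · pCO2 = 3.802×10^-2 × 372×10^-6 atm = 1.41×10^-5 mol/kg

[CO2*] = 14.1 μmol/kg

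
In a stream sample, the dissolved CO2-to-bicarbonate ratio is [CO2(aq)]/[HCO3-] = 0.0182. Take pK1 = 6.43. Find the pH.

pH = 8.17

From K1 = [H⁺][HCO3-]/[CO2(aq)]:  pH = pK1 − log₁₀([CO2(aq)]/[HCO3-])
log₁₀(0.0182) = -1.740
pH = 6.43 − (-1.740) = 8.17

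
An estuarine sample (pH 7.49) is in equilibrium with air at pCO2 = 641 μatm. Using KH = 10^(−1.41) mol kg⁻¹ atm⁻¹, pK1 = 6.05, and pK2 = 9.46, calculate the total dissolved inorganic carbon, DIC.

[CO2*] = KH · pCO2 = 10^(−1.41) × 641×10^-6 = 2.494×10^-5 mol/kg
α₀ = 1/(1 + K1/[H⁺] + K1K2/[H⁺]²) = 1/(1 + 10^+1.44 + 10^-0.53) = 0.03468
DIC = [CO2*]/α₀ = 2.494×10^-5 / 0.03468 = 0.719 mmol/kg

DIC = 0.719 mmol/kg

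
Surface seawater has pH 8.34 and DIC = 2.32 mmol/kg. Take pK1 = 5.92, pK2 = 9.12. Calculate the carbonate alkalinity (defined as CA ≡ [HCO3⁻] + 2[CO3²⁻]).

CA = 2.64 mmol/kg

CA = [HCO3⁻] + 2[CO3²⁻] = (α₁ + 2α₂)·DIC
At pH 8.34: [H⁺]/K1 = 10^-2.42 = 0.0038019, K2/[H⁺] = 10^-0.78 = 0.16596
α₁ = 1/(1 + 0.0038019 + 0.16596) = 1/1.1698 = 0.8549; α₂ = α₁·K2/[H⁺] = 0.1419
α₁ + 2α₂ = 1.1386
CA = 1.1386 × 2.32 = 2.64 mmol/kg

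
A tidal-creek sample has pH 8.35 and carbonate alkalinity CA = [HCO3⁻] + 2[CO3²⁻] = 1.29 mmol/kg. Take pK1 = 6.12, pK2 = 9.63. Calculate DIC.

DIC = 1.24 mmol/kg

CA = [HCO3⁻] + 2[CO3²⁻] = (α₁ + 2α₂)·DIC
At pH 8.35: [H⁺]/K1 = 10^-2.23 = 0.0058884, K2/[H⁺] = 10^-1.28 = 0.052481
α₁ = 1/(1 + 0.0058884 + 0.052481) = 1/1.0584 = 0.9448; α₂ = α₁·K2/[H⁺] = 0.04959
α₁ + 2α₂ = 1.0440
DIC = CA / (α₁ + 2α₂) = 1.29 / 1.0440 = 1.24 mmol/kg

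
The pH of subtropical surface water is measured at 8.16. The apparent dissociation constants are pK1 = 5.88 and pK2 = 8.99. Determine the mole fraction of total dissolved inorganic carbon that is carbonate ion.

α₂ = 0.128

α₂ = 1 / (1 + [H⁺]/K2 + [H⁺]²/(K1K2)) = 1 / (1 + 10^+0.83 + 10^-1.45)
   = 1 / (1 + 6.7608 + 0.035481) = 1/7.7963 = 0.1283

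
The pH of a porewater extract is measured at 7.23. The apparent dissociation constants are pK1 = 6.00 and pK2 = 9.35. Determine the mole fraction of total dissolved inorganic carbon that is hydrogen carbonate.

α₁ = 1 / (1 + [H⁺]/K1 + K2/[H⁺]) = 1 / (1 + 10^-1.23 + 10^-2.12)
   = 1 / (1 + 0.058884 + 0.0075858) = 1/1.0665 = 0.9377

α₁ = 0.938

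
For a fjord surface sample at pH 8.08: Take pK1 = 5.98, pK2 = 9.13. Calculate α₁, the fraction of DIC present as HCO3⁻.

α₁ = 0.912

α₁ = 1 / (1 + [H⁺]/K1 + K2/[H⁺]) = 1 / (1 + 10^-2.10 + 10^-1.05)
   = 1 / (1 + 0.0079433 + 0.089125) = 1/1.0971 = 0.9115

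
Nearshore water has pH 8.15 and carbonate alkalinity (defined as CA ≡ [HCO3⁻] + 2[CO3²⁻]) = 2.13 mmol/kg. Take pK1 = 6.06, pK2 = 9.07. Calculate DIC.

CA = [HCO3⁻] + 2[CO3²⁻] = (α₁ + 2α₂)·DIC
At pH 8.15: [H⁺]/K1 = 10^-2.09 = 0.0081283, K2/[H⁺] = 10^-0.92 = 0.12023
α₁ = 1/(1 + 0.0081283 + 0.12023) = 1/1.1284 = 0.8862; α₂ = α₁·K2/[H⁺] = 0.1066
α₁ + 2α₂ = 1.0993
DIC = CA / (α₁ + 2α₂) = 2.13 / 1.0993 = 1.94 mmol/kg

DIC = 1.94 mmol/kg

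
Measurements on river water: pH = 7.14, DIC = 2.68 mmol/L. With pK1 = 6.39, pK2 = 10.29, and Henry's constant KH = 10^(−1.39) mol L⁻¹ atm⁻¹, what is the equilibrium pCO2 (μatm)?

pCO2 = 9930 μatm

α₀ = 1 / (1 + K1/[H⁺] + K1K2/[H⁺]²) = 1 / (1 + 10^+0.75 + 10^-2.40)
   = 1 / (1 + 5.6234 + 0.0039811) = 1/6.6274 = 0.1509
[CO2*] = α₀ × DIC = 0.1509 × 2.68 = 0.4044 mmol/L
pCO2 = [CO2*]/KH = 4.044×10^-4 / 4.074×10^-2 = 9930 μatm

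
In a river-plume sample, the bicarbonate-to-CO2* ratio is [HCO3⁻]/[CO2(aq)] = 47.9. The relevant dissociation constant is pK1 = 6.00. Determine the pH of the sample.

pH = 7.68

From K1 = [H⁺][HCO3⁻]/[CO2(aq)]:  pH = pK1 + log₁₀([HCO3⁻]/[CO2(aq)])
log₁₀(47.9) = +1.680
pH = 6.00 + (+1.680) = 7.68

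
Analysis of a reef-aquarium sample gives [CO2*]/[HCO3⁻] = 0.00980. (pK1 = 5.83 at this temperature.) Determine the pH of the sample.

pH = 7.84

From K1 = [H⁺][HCO3⁻]/[CO2*]:  pH = pK1 − log₁₀([CO2*]/[HCO3⁻])
log₁₀(0.00980) = -2.009
pH = 5.83 − (-2.009) = 7.84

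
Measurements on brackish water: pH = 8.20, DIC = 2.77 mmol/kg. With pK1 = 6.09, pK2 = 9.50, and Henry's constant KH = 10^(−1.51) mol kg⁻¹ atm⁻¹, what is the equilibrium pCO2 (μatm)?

pCO2 = 658 μatm

α₀ = 1 / (1 + K1/[H⁺] + K1K2/[H⁺]²) = 1 / (1 + 10^+2.11 + 10^+0.81)
   = 1 / (1 + 128.82 + 6.4565) = 1/136.28 = 0.007338
[CO2*] = α₀ × DIC = 0.007338 × 2.77 = 0.02033 mmol/kg
pCO2 = [CO2*]/KH = 2.033×10^-5 / 3.090×10^-2 = 658 μatm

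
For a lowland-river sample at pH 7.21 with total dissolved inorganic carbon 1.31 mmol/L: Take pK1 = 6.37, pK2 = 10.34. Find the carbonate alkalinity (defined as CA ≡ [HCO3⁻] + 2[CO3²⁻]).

CA = 1.15 mmol/L

CA = [HCO3⁻] + 2[CO3²⁻] = (α₁ + 2α₂)·DIC
At pH 7.21: [H⁺]/K1 = 10^-0.84 = 0.14454, K2/[H⁺] = 10^-3.13 = 0.00074131
α₁ = 1/(1 + 0.14454 + 0.00074131) = 1/1.1453 = 0.8731; α₂ = α₁·K2/[H⁺] = 0.0006473
α₁ + 2α₂ = 0.8744
CA = 0.8744 × 1.31 = 1.15 mmol/L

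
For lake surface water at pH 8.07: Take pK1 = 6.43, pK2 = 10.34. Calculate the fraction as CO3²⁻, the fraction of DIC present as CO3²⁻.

α₂ = 1 / (1 + [H⁺]/K2 + [H⁺]²/(K1K2)) = 1 / (1 + 10^+2.27 + 10^+0.63)
   = 1 / (1 + 186.21 + 4.2658) = 1/191.47 = 0.005223

α₂ = 0.00522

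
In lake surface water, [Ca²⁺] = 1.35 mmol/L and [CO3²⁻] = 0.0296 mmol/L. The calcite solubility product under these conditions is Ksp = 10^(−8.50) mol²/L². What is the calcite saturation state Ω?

Ksp = 10^(−8.50) = 3.162×10^-9
Ω = [Ca²⁺][CO3²⁻]/Ksp = (1.35×10^-3)(0.0296×10^-3) / 3.162×10^-9 = 12.6

Ω = 12.6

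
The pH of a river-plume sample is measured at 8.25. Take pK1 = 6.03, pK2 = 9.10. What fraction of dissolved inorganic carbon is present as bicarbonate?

α₁ = 1 / (1 + [H⁺]/K1 + K2/[H⁺]) = 1 / (1 + 10^-2.22 + 10^-0.85)
   = 1 / (1 + 0.0060256 + 0.14125) = 1/1.1473 = 0.8716

α₁ = 0.872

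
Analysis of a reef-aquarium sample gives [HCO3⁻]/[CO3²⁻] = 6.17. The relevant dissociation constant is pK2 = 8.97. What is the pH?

pH = 8.18

From K2 = [H⁺][CO3²⁻]/[HCO3⁻]:  pH = pK2 − log₁₀([HCO3⁻]/[CO3²⁻])
log₁₀(6.17) = +0.790
pH = 8.97 − (+0.790) = 8.18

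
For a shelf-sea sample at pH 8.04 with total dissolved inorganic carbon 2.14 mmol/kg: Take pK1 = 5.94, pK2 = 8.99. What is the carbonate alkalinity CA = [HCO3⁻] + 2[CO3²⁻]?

CA = 2.34 mmol/kg

CA = [HCO3⁻] + 2[CO3²⁻] = (α₁ + 2α₂)·DIC
At pH 8.04: [H⁺]/K1 = 10^-2.10 = 0.0079433, K2/[H⁺] = 10^-0.95 = 0.11220
α₁ = 1/(1 + 0.0079433 + 0.11220) = 1/1.1201 = 0.8927; α₂ = α₁·K2/[H⁺] = 0.1002
α₁ + 2α₂ = 1.0931
CA = 1.0931 × 2.14 = 2.34 mmol/kg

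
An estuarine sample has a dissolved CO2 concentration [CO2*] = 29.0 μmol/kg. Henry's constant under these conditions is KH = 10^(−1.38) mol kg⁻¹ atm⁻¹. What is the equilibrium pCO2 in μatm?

KH = 10^(−1.38) = 4.169×10^-2 mol kg⁻¹ atm⁻¹
pCO2 = [CO2*]/KH = 29.0×10^-6 / 4.169×10^-2 = 6.96×10^-4 atm = 696 μatm

pCO2 = 696 μatm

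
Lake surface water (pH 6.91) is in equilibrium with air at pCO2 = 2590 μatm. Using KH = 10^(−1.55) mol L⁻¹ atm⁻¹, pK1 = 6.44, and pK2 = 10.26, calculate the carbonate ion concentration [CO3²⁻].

[CO3²⁻] = 0.0962 μmol/L

[CO2*] = KH · pCO2 = 10^(−1.55) × 2590×10^-6 = 7.300×10^-5 mol/L
α₀ = 1/(1 + K1/[H⁺] + K1K2/[H⁺]²) = 1/(1 + 10^+0.47 + 10^-2.88) = 0.2530
DIC = [CO2*]/α₀ = 7.300×10^-5 / 0.2530 = 0.2885 mmol/L
[CO3²⁻] = α₂·DIC; α₂ = 0.0003335, so [CO3²⁻] = 0.0003335 × 0.2885 = 9.62×10^-5 mmol/L = 0.0962 μmol/L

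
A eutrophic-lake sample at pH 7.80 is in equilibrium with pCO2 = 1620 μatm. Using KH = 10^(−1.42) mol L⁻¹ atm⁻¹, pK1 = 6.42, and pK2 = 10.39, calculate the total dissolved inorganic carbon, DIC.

DIC = 1.54 mmol/L

[CO2*] = KH · pCO2 = 10^(−1.42) × 1620×10^-6 = 6.159×10^-5 mol/L
α₀ = 1/(1 + K1/[H⁺] + K1K2/[H⁺]²) = 1/(1 + 10^+1.38 + 10^-1.21) = 0.03992
DIC = [CO2*]/α₀ = 6.159×10^-5 / 0.03992 = 1.54 mmol/L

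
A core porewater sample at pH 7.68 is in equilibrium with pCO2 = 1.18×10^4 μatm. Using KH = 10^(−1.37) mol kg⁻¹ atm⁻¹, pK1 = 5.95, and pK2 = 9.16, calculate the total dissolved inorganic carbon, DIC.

DIC = 28.4 mmol/kg

[CO2*] = KH · pCO2 = 10^(−1.37) × 1.18×10^4×10^-6 = 5.034×10^-4 mol/kg
α₀ = 1/(1 + K1/[H⁺] + K1K2/[H⁺]²) = 1/(1 + 10^+1.73 + 10^+0.25) = 0.01770
DIC = [CO2*]/α₀ = 5.034×10^-4 / 0.01770 = 28.4 mmol/kg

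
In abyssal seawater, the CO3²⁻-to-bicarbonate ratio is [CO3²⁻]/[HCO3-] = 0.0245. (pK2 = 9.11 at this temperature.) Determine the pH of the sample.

From K2 = [H⁺][CO3²⁻]/[HCO3-]:  pH = pK2 + log₁₀([CO3²⁻]/[HCO3-])
log₁₀(0.0245) = -1.611
pH = 9.11 + (-1.611) = 7.50

pH = 7.50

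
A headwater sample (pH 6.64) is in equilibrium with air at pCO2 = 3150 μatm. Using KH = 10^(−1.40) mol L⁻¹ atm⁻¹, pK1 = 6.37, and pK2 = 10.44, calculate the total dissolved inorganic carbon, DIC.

DIC = 0.359 mmol/L

[CO2*] = KH · pCO2 = 10^(−1.40) × 3150×10^-6 = 1.254×10^-4 mol/L
α₀ = 1/(1 + K1/[H⁺] + K1K2/[H⁺]²) = 1/(1 + 10^+0.27 + 10^-3.53) = 0.3494
DIC = [CO2*]/α₀ = 1.254×10^-4 / 0.3494 = 0.359 mmol/L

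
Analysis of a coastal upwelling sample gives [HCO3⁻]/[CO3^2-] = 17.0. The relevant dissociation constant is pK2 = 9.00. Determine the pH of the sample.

From K2 = [H⁺][CO3^2-]/[HCO3⁻]:  pH = pK2 − log₁₀([HCO3⁻]/[CO3^2-])
log₁₀(17.0) = +1.230
pH = 9.00 − (+1.230) = 7.77

pH = 7.77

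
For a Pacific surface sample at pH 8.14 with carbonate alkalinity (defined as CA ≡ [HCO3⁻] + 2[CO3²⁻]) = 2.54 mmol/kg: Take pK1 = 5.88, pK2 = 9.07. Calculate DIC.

DIC = 2.31 mmol/kg

CA = [HCO3⁻] + 2[CO3²⁻] = (α₁ + 2α₂)·DIC
At pH 8.14: [H⁺]/K1 = 10^-2.26 = 0.0054954, K2/[H⁺] = 10^-0.93 = 0.11749
α₁ = 1/(1 + 0.0054954 + 0.11749) = 1/1.1230 = 0.8905; α₂ = α₁·K2/[H⁺] = 0.1046
α₁ + 2α₂ = 1.0997
DIC = CA / (α₁ + 2α₂) = 2.54 / 1.0997 = 2.31 mmol/kg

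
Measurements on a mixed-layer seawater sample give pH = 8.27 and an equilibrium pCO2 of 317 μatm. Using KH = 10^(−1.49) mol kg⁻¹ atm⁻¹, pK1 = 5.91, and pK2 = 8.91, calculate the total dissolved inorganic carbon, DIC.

DIC = 2.90 mmol/kg

[CO2*] = KH · pCO2 = 10^(−1.49) × 317×10^-6 = 1.026×10^-5 mol/kg
α₀ = 1/(1 + K1/[H⁺] + K1K2/[H⁺]²) = 1/(1 + 10^+2.36 + 10^+1.72) = 0.003539
DIC = [CO2*]/α₀ = 1.026×10^-5 / 0.003539 = 2.90 mmol/kg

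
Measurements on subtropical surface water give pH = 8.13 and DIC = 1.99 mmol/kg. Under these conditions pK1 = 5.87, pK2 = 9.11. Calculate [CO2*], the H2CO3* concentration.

α₀ = 1 / (1 + K1/[H⁺] + K1K2/[H⁺]²) = 1 / (1 + 10^+2.26 + 10^+1.28)
   = 1 / (1 + 181.97 + 19.055) = 1/202.02 = 0.004950
[CO2*] = α₀ × DIC = 0.004950 × 1.99 = 0.00985 mmol/kg = 9.85 μmol/kg

[CO2*] = 9.85 μmol/kg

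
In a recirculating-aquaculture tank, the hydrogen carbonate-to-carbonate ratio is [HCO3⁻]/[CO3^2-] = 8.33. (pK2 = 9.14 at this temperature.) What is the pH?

pH = 8.22

From K2 = [H⁺][CO3^2-]/[HCO3⁻]:  pH = pK2 − log₁₀([HCO3⁻]/[CO3^2-])
log₁₀(8.33) = +0.921
pH = 9.14 − (+0.921) = 8.22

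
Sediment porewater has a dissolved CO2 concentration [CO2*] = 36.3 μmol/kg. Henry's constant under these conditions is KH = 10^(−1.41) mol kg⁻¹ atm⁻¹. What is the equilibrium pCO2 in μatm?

KH = 10^(−1.41) = 3.890×10^-2 mol kg⁻¹ atm⁻¹
pCO2 = [CO2*]/KH = 36.3×10^-6 / 3.890×10^-2 = 9.33×10^-4 atm = 933 μatm

pCO2 = 933 μatm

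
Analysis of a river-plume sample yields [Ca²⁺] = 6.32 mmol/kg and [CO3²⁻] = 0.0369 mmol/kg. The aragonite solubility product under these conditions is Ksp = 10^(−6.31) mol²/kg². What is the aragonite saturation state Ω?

Ksp = 10^(−6.31) = 4.898×10^-7
Ω = [Ca²⁺][CO3²⁻]/Ksp = (6.32×10^-3)(0.0369×10^-3) / 4.898×10^-7 = 0.476

Ω = 0.476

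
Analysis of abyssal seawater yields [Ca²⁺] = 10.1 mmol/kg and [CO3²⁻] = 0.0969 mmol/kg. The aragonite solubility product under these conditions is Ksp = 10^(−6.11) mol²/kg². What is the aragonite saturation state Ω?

Ω = 1.26

Ksp = 10^(−6.11) = 7.762×10^-7
Ω = [Ca²⁺][CO3²⁻]/Ksp = (10.1×10^-3)(0.0969×10^-3) / 7.762×10^-7 = 1.26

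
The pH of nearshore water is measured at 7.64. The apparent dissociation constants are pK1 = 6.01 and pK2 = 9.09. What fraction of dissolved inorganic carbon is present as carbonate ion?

α₂ = 1 / (1 + [H⁺]/K2 + [H⁺]²/(K1K2)) = 1 / (1 + 10^+1.45 + 10^-0.18)
   = 1 / (1 + 28.184 + 0.66069) = 1/29.845 = 0.03351

α₂ = 0.0335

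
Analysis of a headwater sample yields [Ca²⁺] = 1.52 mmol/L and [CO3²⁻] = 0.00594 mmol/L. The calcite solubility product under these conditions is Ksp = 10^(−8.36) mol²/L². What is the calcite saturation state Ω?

Ω = 2.07

Ksp = 10^(−8.36) = 4.365×10^-9
Ω = [Ca²⁺][CO3²⁻]/Ksp = (1.52×10^-3)(0.00594×10^-3) / 4.365×10^-9 = 2.07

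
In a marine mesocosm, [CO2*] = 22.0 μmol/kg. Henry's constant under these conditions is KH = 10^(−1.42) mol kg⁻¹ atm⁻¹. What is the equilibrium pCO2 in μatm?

pCO2 = 579 μatm

KH = 10^(−1.42) = 3.802×10^-2 mol kg⁻¹ atm⁻¹
pCO2 = [CO2*]/KH = 22.0×10^-6 / 3.802×10^-2 = 5.79×10^-4 atm = 579 μatm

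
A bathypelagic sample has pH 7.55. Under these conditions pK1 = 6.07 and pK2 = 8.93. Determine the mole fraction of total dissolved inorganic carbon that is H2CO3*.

α₀ = 1 / (1 + K1/[H⁺] + K1K2/[H⁺]²) = 1 / (1 + 10^+1.48 + 10^+0.10)
   = 1 / (1 + 30.200 + 1.2589) = 1/32.458 = 0.03081

α₀ = 0.0308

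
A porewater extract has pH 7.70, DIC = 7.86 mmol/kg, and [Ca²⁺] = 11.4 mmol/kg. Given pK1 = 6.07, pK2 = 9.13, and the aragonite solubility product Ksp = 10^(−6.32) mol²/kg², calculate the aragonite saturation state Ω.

Ω = 6.56

α₂ = 1 / (1 + [H⁺]/K2 + [H⁺]²/(K1K2)) = 1 / (1 + 10^+1.43 + 10^-0.20)
   = 1 / (1 + 26.915 + 0.63096) = 1/28.546 = 0.03503
[CO3²⁻] = α₂ × DIC = 0.03503 × 7.86 = 0.2753 mmol/kg
Ksp = 10^(−6.32) = 4.786×10^-7
Ω = [Ca²⁺][CO3²⁻]/Ksp = (11.4×10^-3)(2.753×10^-4) / 4.786×10^-7 = 6.56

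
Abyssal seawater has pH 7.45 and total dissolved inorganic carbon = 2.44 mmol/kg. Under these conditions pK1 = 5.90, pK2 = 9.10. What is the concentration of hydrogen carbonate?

[HCO3⁻] = 2.32 mmol/kg

α₁ = 1 / (1 + [H⁺]/K1 + K2/[H⁺]) = 1 / (1 + 10^-1.55 + 10^-1.65)
   = 1 / (1 + 0.028184 + 0.022387) = 1/1.0506 = 0.9519
[HCO3⁻] = α₁ × DIC = 0.9519 × 2.44 = 2.32 mmol/kg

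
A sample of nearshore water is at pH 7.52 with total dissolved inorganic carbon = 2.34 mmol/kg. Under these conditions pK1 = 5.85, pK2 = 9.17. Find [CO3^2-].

[CO3²⁻] = 0.0502 mmol/kg

α₂ = 1 / (1 + [H⁺]/K2 + [H⁺]²/(K1K2)) = 1 / (1 + 10^+1.65 + 10^-0.02)
   = 1 / (1 + 44.668 + 0.95499) = 1/46.623 = 0.02145
[CO3²⁻] = α₂ × DIC = 0.02145 × 2.34 = 0.0502 mmol/kg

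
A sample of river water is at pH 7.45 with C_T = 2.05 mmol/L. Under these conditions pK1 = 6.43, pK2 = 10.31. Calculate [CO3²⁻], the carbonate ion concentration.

α₂ = 1 / (1 + [H⁺]/K2 + [H⁺]²/(K1K2)) = 1 / (1 + 10^+2.86 + 10^+1.84)
   = 1 / (1 + 724.44 + 69.183) = 1/794.62 = 0.001258
[CO3²⁻] = α₂ × DIC = 0.001258 × 2.05 = 0.00258 mmol/L = 2.58 μmol/L

[CO3²⁻] = 2.58 μmol/L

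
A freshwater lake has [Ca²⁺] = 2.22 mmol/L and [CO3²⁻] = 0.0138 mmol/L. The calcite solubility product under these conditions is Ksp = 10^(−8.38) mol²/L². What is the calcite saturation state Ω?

Ksp = 10^(−8.38) = 4.169×10^-9
Ω = [Ca²⁺][CO3²⁻]/Ksp = (2.22×10^-3)(0.0138×10^-3) / 4.169×10^-9 = 7.35

Ω = 7.35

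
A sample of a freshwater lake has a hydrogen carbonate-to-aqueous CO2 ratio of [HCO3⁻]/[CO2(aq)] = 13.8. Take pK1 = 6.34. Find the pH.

pH = 7.48

From K1 = [H⁺][HCO3⁻]/[CO2(aq)]:  pH = pK1 + log₁₀([HCO3⁻]/[CO2(aq)])
log₁₀(13.8) = +1.140
pH = 6.34 + (+1.140) = 7.48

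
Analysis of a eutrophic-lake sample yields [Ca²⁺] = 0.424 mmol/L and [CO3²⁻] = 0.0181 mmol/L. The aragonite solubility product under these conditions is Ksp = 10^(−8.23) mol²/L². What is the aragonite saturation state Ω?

Ksp = 10^(−8.23) = 5.888×10^-9
Ω = [Ca²⁺][CO3²⁻]/Ksp = (0.424×10^-3)(0.0181×10^-3) / 5.888×10^-9 = 1.30

Ω = 1.30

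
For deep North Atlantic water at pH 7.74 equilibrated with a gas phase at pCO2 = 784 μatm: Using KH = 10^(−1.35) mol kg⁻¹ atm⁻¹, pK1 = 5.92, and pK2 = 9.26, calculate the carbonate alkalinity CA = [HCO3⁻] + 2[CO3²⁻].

CA = 2.45 mmol/kg

[CO2*] = KH · pCO2 = 10^(−1.35) × 784×10^-6 = 3.502×10^-5 mol/kg
α₀ = 1/(1 + K1/[H⁺] + K1K2/[H⁺]²) = 1/(1 + 10^+1.82 + 10^+0.30) = 0.01448
DIC = [CO2*]/α₀ = 3.502×10^-5 / 0.01448 = 2.419 mmol/kg
CA = (α₁ + 2α₂)·DIC = (0.9566 + 2×0.02889) × 2.419 = 2.45 mmol/kg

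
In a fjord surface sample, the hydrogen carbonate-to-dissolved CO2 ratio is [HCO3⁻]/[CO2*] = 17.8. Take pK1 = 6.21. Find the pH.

pH = 7.46

From K1 = [H⁺][HCO3⁻]/[CO2*]:  pH = pK1 + log₁₀([HCO3⁻]/[CO2*])
log₁₀(17.8) = +1.250
pH = 6.21 + (+1.250) = 7.46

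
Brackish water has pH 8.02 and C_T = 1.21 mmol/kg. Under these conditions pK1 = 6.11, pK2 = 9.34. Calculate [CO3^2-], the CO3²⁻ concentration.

[CO3²⁻] = 0.0546 mmol/kg

α₂ = 1 / (1 + [H⁺]/K2 + [H⁺]²/(K1K2)) = 1 / (1 + 10^+1.32 + 10^-0.59)
   = 1 / (1 + 20.893 + 0.25704) = 1/22.150 = 0.04515
[CO3²⁻] = α₂ × DIC = 0.04515 × 1.21 = 0.0546 mmol/kg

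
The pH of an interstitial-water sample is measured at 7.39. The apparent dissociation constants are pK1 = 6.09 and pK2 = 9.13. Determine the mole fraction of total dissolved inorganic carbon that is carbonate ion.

α₂ = 0.0170

α₂ = 1 / (1 + [H⁺]/K2 + [H⁺]²/(K1K2)) = 1 / (1 + 10^+1.74 + 10^+0.44)
   = 1 / (1 + 54.954 + 2.7542) = 1/58.708 = 0.01703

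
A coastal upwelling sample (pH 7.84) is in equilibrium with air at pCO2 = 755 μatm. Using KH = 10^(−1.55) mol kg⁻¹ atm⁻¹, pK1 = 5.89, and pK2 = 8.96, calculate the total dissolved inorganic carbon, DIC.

DIC = 2.06 mmol/kg

[CO2*] = KH · pCO2 = 10^(−1.55) × 755×10^-6 = 2.128×10^-5 mol/kg
α₀ = 1/(1 + K1/[H⁺] + K1K2/[H⁺]²) = 1/(1 + 10^+1.95 + 10^+0.83) = 0.01032
DIC = [CO2*]/α₀ = 2.128×10^-5 / 0.01032 = 2.06 mmol/kg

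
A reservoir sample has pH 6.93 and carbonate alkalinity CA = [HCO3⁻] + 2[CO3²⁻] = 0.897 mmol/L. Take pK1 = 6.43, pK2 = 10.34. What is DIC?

DIC = 1.18 mmol/L

CA = [HCO3⁻] + 2[CO3²⁻] = (α₁ + 2α₂)·DIC
At pH 6.93: [H⁺]/K1 = 10^-0.50 = 0.31623, K2/[H⁺] = 10^-3.41 = 0.00038905
α₁ = 1/(1 + 0.31623 + 0.00038905) = 1/1.3166 = 0.7595; α₂ = α₁·K2/[H⁺] = 0.0002955
α₁ + 2α₂ = 0.7601
DIC = CA / (α₁ + 2α₂) = 0.897 / 0.7601 = 1.18 mmol/L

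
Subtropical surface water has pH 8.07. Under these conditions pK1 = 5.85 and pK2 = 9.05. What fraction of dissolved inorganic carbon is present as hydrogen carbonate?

α₁ = 1 / (1 + [H⁺]/K1 + K2/[H⁺]) = 1 / (1 + 10^-2.22 + 10^-0.98)
   = 1 / (1 + 0.0060256 + 0.10471) = 1/1.1107 = 0.9003

α₁ = 0.900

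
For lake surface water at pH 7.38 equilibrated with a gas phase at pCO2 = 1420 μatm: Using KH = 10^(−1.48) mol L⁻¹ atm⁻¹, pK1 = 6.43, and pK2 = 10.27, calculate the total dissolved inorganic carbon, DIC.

[CO2*] = KH · pCO2 = 10^(−1.48) × 1420×10^-6 = 4.702×10^-5 mol/L
α₀ = 1/(1 + K1/[H⁺] + K1K2/[H⁺]²) = 1/(1 + 10^+0.95 + 10^-1.94) = 0.1008
DIC = [CO2*]/α₀ = 4.702×10^-5 / 0.1008 = 0.467 mmol/L

DIC = 0.467 mmol/L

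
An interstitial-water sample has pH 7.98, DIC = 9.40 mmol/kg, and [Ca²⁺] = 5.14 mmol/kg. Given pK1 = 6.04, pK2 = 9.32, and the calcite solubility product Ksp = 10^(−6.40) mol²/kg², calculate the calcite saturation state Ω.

Ω = 5.25

α₂ = 1 / (1 + [H⁺]/K2 + [H⁺]²/(K1K2)) = 1 / (1 + 10^+1.34 + 10^-0.60)
   = 1 / (1 + 21.878 + 0.25119) = 1/23.129 = 0.04324
[CO3²⁻] = α₂ × DIC = 0.04324 × 9.40 = 0.4064 mmol/kg
Ksp = 10^(−6.40) = 3.981×10^-7
Ω = [Ca²⁺][CO3²⁻]/Ksp = (5.14×10^-3)(4.064×10^-4) / 3.981×10^-7 = 5.25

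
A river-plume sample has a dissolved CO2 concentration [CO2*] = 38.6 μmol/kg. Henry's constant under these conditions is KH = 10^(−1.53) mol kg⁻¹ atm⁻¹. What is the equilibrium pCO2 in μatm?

KH = 10^(−1.53) = 2.951×10^-2 mol kg⁻¹ atm⁻¹
pCO2 = [CO2*]/KH = 38.6×10^-6 / 2.951×10^-2 = 1.31×10^-3 atm = 1310 μatm

pCO2 = 1310 μatm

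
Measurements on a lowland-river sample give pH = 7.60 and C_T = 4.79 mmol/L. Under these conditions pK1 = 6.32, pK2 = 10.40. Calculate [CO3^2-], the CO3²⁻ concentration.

α₂ = 1 / (1 + [H⁺]/K2 + [H⁺]²/(K1K2)) = 1 / (1 + 10^+2.80 + 10^+1.52)
   = 1 / (1 + 630.96 + 33.113) = 1/665.07 = 0.001504
[CO3²⁻] = α₂ × DIC = 0.001504 × 4.79 = 0.00720 mmol/L = 7.20 μmol/L

[CO3²⁻] = 7.20 μmol/L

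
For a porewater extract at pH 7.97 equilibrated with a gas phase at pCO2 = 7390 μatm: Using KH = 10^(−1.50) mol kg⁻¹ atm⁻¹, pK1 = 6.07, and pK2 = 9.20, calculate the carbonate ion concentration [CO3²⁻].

[CO3²⁻] = 1.09 mmol/kg

[CO2*] = KH · pCO2 = 10^(−1.50) × 7390×10^-6 = 2.337×10^-4 mol/kg
α₀ = 1/(1 + K1/[H⁺] + K1K2/[H⁺]²) = 1/(1 + 10^+1.90 + 10^+0.67) = 0.01175
DIC = [CO2*]/α₀ = 2.337×10^-4 / 0.01175 = 19.89 mmol/kg
[CO3²⁻] = α₂·DIC; α₂ = 0.05496, so [CO3²⁻] = 0.05496 × 19.89 = 1.09 mmol/kg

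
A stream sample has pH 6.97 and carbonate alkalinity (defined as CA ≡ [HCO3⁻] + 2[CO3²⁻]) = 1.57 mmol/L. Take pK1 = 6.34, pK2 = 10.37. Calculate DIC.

CA = [HCO3⁻] + 2[CO3²⁻] = (α₁ + 2α₂)·DIC
At pH 6.97: [H⁺]/K1 = 10^-0.63 = 0.23442, K2/[H⁺] = 10^-3.40 = 0.00039811
α₁ = 1/(1 + 0.23442 + 0.00039811) = 1/1.2348 = 0.8098; α₂ = α₁·K2/[H⁺] = 0.0003224
α₁ + 2α₂ = 0.8105
DIC = CA / (α₁ + 2α₂) = 1.57 / 0.8105 = 1.94 mmol/L

DIC = 1.94 mmol/L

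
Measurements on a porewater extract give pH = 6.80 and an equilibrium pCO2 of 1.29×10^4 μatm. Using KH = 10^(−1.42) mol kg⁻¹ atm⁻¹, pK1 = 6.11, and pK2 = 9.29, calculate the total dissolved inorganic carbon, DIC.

DIC = 2.90 mmol/kg

[CO2*] = KH · pCO2 = 10^(−1.42) × 1.29×10^4×10^-6 = 4.904×10^-4 mol/kg
α₀ = 1/(1 + K1/[H⁺] + K1K2/[H⁺]²) = 1/(1 + 10^+0.69 + 10^-1.80) = 0.1691
DIC = [CO2*]/α₀ = 4.904×10^-4 / 0.1691 = 2.90 mmol/kg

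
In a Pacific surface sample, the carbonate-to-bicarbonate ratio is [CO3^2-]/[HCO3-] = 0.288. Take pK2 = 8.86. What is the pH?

From K2 = [H⁺][CO3^2-]/[HCO3-]:  pH = pK2 + log₁₀([CO3^2-]/[HCO3-])
log₁₀(0.288) = -0.541
pH = 8.86 + (-0.541) = 8.32

pH = 8.32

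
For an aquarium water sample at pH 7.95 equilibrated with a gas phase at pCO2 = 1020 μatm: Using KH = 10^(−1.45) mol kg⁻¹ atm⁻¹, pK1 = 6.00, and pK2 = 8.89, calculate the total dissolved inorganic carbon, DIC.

[CO2*] = KH · pCO2 = 10^(−1.45) × 1020×10^-6 = 3.619×10^-5 mol/kg
α₀ = 1/(1 + K1/[H⁺] + K1K2/[H⁺]²) = 1/(1 + 10^+1.95 + 10^+1.01) = 0.009964
DIC = [CO2*]/α₀ = 3.619×10^-5 / 0.009964 = 3.63 mmol/kg

DIC = 3.63 mmol/kg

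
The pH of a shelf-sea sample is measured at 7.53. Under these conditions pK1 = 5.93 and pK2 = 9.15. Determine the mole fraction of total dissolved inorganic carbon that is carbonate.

α₂ = 0.0229

α₂ = 1 / (1 + [H⁺]/K2 + [H⁺]²/(K1K2)) = 1 / (1 + 10^+1.62 + 10^+0.02)
   = 1 / (1 + 41.687 + 1.0471) = 1/43.734 = 0.02287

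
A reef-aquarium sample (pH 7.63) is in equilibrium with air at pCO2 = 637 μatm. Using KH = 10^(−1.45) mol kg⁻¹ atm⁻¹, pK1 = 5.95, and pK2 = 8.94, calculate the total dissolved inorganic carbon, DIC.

[CO2*] = KH · pCO2 = 10^(−1.45) × 637×10^-6 = 2.260×10^-5 mol/kg
α₀ = 1/(1 + K1/[H⁺] + K1K2/[H⁺]²) = 1/(1 + 10^+1.68 + 10^+0.37) = 0.01953
DIC = [CO2*]/α₀ = 2.260×10^-5 / 0.01953 = 1.16 mmol/kg

DIC = 1.16 mmol/kg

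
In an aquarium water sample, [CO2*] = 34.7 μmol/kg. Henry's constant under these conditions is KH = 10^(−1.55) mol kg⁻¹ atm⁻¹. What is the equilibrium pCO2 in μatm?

KH = 10^(−1.55) = 2.818×10^-2 mol kg⁻¹ atm⁻¹
pCO2 = [CO2*]/KH = 34.7×10^-6 / 2.818×10^-2 = 1.23×10^-3 atm = 1230 μatm

pCO2 = 1230 μatm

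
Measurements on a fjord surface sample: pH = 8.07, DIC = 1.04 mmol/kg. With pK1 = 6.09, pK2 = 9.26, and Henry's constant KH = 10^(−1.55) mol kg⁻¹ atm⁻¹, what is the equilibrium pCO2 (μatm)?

α₀ = 1 / (1 + K1/[H⁺] + K1K2/[H⁺]²) = 1 / (1 + 10^+1.98 + 10^+0.79)
   = 1 / (1 + 95.499 + 6.1660) = 1/102.67 = 0.009740
[CO2*] = α₀ × DIC = 0.009740 × 1.04 = 0.01013 mmol/kg = 10.13 μmol/kg
pCO2 = [CO2*]/KH = 1.013×10^-5 / 2.818×10^-2 = 359 μatm

pCO2 = 359 μatm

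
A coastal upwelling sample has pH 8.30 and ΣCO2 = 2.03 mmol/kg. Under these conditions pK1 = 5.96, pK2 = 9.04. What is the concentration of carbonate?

α₂ = 1 / (1 + [H⁺]/K2 + [H⁺]²/(K1K2)) = 1 / (1 + 10^+0.74 + 10^-1.60)
   = 1 / (1 + 5.4954 + 0.025119) = 1/6.5205 = 0.1534
[CO3²⁻] = α₂ × DIC = 0.1534 × 2.03 = 0.311 mmol/kg

[CO3²⁻] = 0.311 mmol/kg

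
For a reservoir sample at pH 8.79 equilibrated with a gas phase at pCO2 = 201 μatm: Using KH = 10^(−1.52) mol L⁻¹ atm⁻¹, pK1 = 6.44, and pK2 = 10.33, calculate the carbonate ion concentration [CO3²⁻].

[CO2*] = KH · pCO2 = 10^(−1.52) × 201×10^-6 = 6.070×10^-6 mol/L
α₀ = 1/(1 + K1/[H⁺] + K1K2/[H⁺]²) = 1/(1 + 10^+2.35 + 10^+0.81) = 0.004323
DIC = [CO2*]/α₀ = 6.070×10^-6 / 0.004323 = 1.404 mmol/L
[CO3²⁻] = α₂·DIC; α₂ = 0.02791, so [CO3²⁻] = 0.02791 × 1.404 = 0.0392 mmol/L

[CO3²⁻] = 0.0392 mmol/L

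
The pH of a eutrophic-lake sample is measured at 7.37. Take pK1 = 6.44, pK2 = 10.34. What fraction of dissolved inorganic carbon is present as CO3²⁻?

α₂ = 1 / (1 + [H⁺]/K2 + [H⁺]²/(K1K2)) = 1 / (1 + 10^+2.97 + 10^+2.04)
   = 1 / (1 + 933.25 + 109.65) = 1/1043.9 = 0.0009579

α₂ = 0.000958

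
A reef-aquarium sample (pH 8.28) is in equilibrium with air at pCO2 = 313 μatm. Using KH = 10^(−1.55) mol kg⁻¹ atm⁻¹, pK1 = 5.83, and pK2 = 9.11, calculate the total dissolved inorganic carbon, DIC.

[CO2*] = KH · pCO2 = 10^(−1.55) × 313×10^-6 = 8.822×10^-6 mol/kg
α₀ = 1/(1 + K1/[H⁺] + K1K2/[H⁺]²) = 1/(1 + 10^+2.45 + 10^+1.62) = 0.003081
DIC = [CO2*]/α₀ = 8.822×10^-6 / 0.003081 = 2.86 mmol/kg

DIC = 2.86 mmol/kg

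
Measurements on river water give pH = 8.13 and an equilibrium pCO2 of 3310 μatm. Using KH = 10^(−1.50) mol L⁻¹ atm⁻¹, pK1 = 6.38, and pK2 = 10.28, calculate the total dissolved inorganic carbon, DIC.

DIC = 6.03 mmol/L

[CO2*] = KH · pCO2 = 10^(−1.50) × 3310×10^-6 = 1.047×10^-4 mol/L
α₀ = 1/(1 + K1/[H⁺] + K1K2/[H⁺]²) = 1/(1 + 10^+1.75 + 10^-0.40) = 0.01735
DIC = [CO2*]/α₀ = 1.047×10^-4 / 0.01735 = 6.03 mmol/L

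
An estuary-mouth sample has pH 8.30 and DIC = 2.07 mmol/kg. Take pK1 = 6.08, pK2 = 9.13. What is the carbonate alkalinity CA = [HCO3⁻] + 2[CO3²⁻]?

CA = 2.32 mmol/kg

CA = [HCO3⁻] + 2[CO3²⁻] = (α₁ + 2α₂)·DIC
At pH 8.30: [H⁺]/K1 = 10^-2.22 = 0.0060256, K2/[H⁺] = 10^-0.83 = 0.14791
α₁ = 1/(1 + 0.0060256 + 0.14791) = 1/1.1539 = 0.8666; α₂ = α₁·K2/[H⁺] = 0.1282
α₁ + 2α₂ = 1.1230
CA = 1.1230 × 2.07 = 2.32 mmol/kg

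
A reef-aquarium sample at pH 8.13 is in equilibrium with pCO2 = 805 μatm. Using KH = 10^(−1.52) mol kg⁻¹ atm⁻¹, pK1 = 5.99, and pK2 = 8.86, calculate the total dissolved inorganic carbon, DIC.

DIC = 4.00 mmol/kg

[CO2*] = KH · pCO2 = 10^(−1.52) × 805×10^-6 = 2.431×10^-5 mol/kg
α₀ = 1/(1 + K1/[H⁺] + K1K2/[H⁺]²) = 1/(1 + 10^+2.14 + 10^+1.41) = 0.006070
DIC = [CO2*]/α₀ = 2.431×10^-5 / 0.006070 = 4.00 mmol/kg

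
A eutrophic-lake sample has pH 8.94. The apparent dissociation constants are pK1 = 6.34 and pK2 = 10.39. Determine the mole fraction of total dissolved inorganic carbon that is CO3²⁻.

α₂ = 1 / (1 + [H⁺]/K2 + [H⁺]²/(K1K2)) = 1 / (1 + 10^+1.45 + 10^-1.15)
   = 1 / (1 + 28.184 + 0.070795) = 1/29.255 = 0.03418

α₂ = 0.0342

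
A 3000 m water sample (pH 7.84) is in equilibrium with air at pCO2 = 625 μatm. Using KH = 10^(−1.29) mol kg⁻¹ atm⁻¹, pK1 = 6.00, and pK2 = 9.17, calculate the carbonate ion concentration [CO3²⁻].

[CO2*] = KH · pCO2 = 10^(−1.29) × 625×10^-6 = 3.205×10^-5 mol/kg
α₀ = 1/(1 + K1/[H⁺] + K1K2/[H⁺]²) = 1/(1 + 10^+1.84 + 10^+0.51) = 0.01362
DIC = [CO2*]/α₀ = 3.205×10^-5 / 0.01362 = 2.353 mmol/kg
[CO3²⁻] = α₂·DIC; α₂ = 0.04407, so [CO3²⁻] = 0.04407 × 2.353 = 0.104 mmol/kg

[CO3²⁻] = 0.104 mmol/kg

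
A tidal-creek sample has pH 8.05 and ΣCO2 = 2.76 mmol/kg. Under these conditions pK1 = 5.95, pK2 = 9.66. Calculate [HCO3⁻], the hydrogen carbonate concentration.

α₁ = 1 / (1 + [H⁺]/K1 + K2/[H⁺]) = 1 / (1 + 10^-2.10 + 10^-1.61)
   = 1 / (1 + 0.0079433 + 0.024547) = 1/1.0325 = 0.9685
[HCO3⁻] = α₁ × DIC = 0.9685 × 2.76 = 2.67 mmol/kg

[HCO3⁻] = 2.67 mmol/kg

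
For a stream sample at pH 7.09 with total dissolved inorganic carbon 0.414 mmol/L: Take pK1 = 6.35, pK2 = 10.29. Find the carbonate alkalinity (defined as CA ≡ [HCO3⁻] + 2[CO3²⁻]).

CA = [HCO3⁻] + 2[CO3²⁻] = (α₁ + 2α₂)·DIC
At pH 7.09: [H⁺]/K1 = 10^-0.74 = 0.18197, K2/[H⁺] = 10^-3.20 = 0.00063096
α₁ = 1/(1 + 0.18197 + 0.00063096) = 1/1.1826 = 0.8456; α₂ = α₁·K2/[H⁺] = 0.0005335
α₁ + 2α₂ = 0.8467
CA = 0.8467 × 0.414 = 0.351 mmol/L

CA = 0.351 mmol/L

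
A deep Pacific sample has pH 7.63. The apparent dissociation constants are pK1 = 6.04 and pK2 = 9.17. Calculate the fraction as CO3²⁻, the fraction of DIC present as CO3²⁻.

α₂ = 0.0273

α₂ = 1 / (1 + [H⁺]/K2 + [H⁺]²/(K1K2)) = 1 / (1 + 10^+1.54 + 10^-0.05)
   = 1 / (1 + 34.674 + 0.89125) = 1/36.565 = 0.02735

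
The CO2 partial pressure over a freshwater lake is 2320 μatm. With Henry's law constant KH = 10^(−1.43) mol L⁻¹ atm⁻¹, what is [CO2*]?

[CO2*] = 86.2 μmol/L

KH = 10^(−1.43) = 3.715×10^-2 mol L⁻¹ atm⁻¹
[CO2*] = KH · pCO2 = 3.715×10^-2 × 2320×10^-6 atm = 8.62×10^-5 mol/L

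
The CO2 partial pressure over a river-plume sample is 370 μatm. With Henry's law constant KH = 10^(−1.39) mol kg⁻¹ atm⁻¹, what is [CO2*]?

KH = 10^(−1.39) = 4.074×10^-2 mol kg⁻¹ atm⁻¹
[CO2*] = KH · pCO2 = 4.074×10^-2 × 370×10^-6 atm = 1.51×10^-5 mol/kg

[CO2*] = 15.1 μmol/kg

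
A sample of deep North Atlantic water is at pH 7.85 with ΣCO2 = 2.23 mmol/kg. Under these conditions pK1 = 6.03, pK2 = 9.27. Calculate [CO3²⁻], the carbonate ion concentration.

α₂ = 1 / (1 + [H⁺]/K2 + [H⁺]²/(K1K2)) = 1 / (1 + 10^+1.42 + 10^-0.40)
   = 1 / (1 + 26.303 + 0.39811) = 1/27.701 = 0.03610
[CO3²⁻] = α₂ × DIC = 0.03610 × 2.23 = 0.0805 mmol/kg

[CO3²⁻] = 0.0805 mmol/kg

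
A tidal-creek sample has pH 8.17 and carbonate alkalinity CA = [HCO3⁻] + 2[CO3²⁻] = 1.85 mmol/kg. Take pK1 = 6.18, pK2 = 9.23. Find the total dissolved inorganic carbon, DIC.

DIC = 1.73 mmol/kg

CA = [HCO3⁻] + 2[CO3²⁻] = (α₁ + 2α₂)·DIC
At pH 8.17: [H⁺]/K1 = 10^-1.99 = 0.010233, K2/[H⁺] = 10^-1.06 = 0.087096
α₁ = 1/(1 + 0.010233 + 0.087096) = 1/1.0973 = 0.9113; α₂ = α₁·K2/[H⁺] = 0.07937
α₁ + 2α₂ = 1.0700
DIC = CA / (α₁ + 2α₂) = 1.85 / 1.0700 = 1.73 mmol/kg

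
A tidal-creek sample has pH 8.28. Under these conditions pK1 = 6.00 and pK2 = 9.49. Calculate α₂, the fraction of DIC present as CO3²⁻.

α₂ = 0.0578

α₂ = 1 / (1 + [H⁺]/K2 + [H⁺]²/(K1K2)) = 1 / (1 + 10^+1.21 + 10^-1.07)
   = 1 / (1 + 16.218 + 0.085114) = 1/17.303 = 0.05779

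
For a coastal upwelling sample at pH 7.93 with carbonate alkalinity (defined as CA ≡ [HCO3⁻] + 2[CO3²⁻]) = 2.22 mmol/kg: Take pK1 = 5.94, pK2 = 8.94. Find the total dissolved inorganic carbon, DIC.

CA = [HCO3⁻] + 2[CO3²⁻] = (α₁ + 2α₂)·DIC
At pH 7.93: [H⁺]/K1 = 10^-1.99 = 0.010233, K2/[H⁺] = 10^-1.01 = 0.097724
α₁ = 1/(1 + 0.010233 + 0.097724) = 1/1.1080 = 0.9026; α₂ = α₁·K2/[H⁺] = 0.08820
α₁ + 2α₂ = 1.0790
DIC = CA / (α₁ + 2α₂) = 2.22 / 1.0790 = 2.06 mmol/kg

DIC = 2.06 mmol/kg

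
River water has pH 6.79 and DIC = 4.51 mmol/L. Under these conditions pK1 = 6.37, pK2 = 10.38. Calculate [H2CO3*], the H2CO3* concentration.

[CO2*] = 1.24 mmol/L

α₀ = 1 / (1 + K1/[H⁺] + K1K2/[H⁺]²) = 1 / (1 + 10^+0.42 + 10^-3.17)
   = 1 / (1 + 2.6303 + 0.00067608) = 1/3.6309 = 0.2754
[CO2*] = α₀ × DIC = 0.2754 × 4.51 = 1.24 mmol/L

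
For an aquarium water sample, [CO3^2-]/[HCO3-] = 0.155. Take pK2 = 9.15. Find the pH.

pH = 8.34

From K2 = [H⁺][CO3^2-]/[HCO3-]:  pH = pK2 + log₁₀([CO3^2-]/[HCO3-])
log₁₀(0.155) = -0.810
pH = 9.15 + (-0.810) = 8.34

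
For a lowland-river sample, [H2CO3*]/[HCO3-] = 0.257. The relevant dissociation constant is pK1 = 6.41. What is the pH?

From K1 = [H⁺][HCO3-]/[H2CO3*]:  pH = pK1 − log₁₀([H2CO3*]/[HCO3-])
log₁₀(0.257) = -0.590
pH = 6.41 − (-0.590) = 7.00

pH = 7.00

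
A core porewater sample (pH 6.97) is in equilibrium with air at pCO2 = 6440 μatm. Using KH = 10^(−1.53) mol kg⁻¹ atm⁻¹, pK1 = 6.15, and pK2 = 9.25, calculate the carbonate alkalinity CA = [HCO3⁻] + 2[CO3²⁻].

[CO2*] = KH · pCO2 = 10^(−1.53) × 6440×10^-6 = 1.901×10^-4 mol/kg
α₀ = 1/(1 + K1/[H⁺] + K1K2/[H⁺]²) = 1/(1 + 10^+0.82 + 10^-1.46) = 0.1309
DIC = [CO2*]/α₀ = 1.901×10^-4 / 0.1309 = 1.452 mmol/kg
CA = (α₁ + 2α₂)·DIC = (0.8646 + 2×0.004537) × 1.452 = 1.27 mmol/kg

CA = 1.27 mmol/kg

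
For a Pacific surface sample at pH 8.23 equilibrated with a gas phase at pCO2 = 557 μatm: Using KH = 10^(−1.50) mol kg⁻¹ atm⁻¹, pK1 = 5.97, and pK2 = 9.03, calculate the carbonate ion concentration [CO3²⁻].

[CO2*] = KH · pCO2 = 10^(−1.50) × 557×10^-6 = 1.761×10^-5 mol/kg
α₀ = 1/(1 + K1/[H⁺] + K1K2/[H⁺]²) = 1/(1 + 10^+2.26 + 10^+1.46) = 0.004721
DIC = [CO2*]/α₀ = 1.761×10^-5 / 0.004721 = 3.731 mmol/kg
[CO3²⁻] = α₂·DIC; α₂ = 0.1362, so [CO3²⁻] = 0.1362 × 3.731 = 0.508 mmol/kg

[CO3²⁻] = 0.508 mmol/kg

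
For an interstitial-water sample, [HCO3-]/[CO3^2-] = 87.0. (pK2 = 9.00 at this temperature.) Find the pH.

From K2 = [H⁺][CO3^2-]/[HCO3-]:  pH = pK2 − log₁₀([HCO3-]/[CO3^2-])
log₁₀(87.0) = +1.940
pH = 9.00 − (+1.940) = 7.06

pH = 7.06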